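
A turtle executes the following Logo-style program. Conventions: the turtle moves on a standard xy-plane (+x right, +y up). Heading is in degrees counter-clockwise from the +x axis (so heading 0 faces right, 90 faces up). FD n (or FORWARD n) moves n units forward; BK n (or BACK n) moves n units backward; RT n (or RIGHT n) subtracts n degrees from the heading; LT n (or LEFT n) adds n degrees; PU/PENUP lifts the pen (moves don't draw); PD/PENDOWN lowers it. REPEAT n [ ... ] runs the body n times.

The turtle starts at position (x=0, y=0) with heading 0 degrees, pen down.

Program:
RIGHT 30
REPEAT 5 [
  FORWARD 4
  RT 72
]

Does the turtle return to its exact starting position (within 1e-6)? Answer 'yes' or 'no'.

Executing turtle program step by step:
Start: pos=(0,0), heading=0, pen down
RT 30: heading 0 -> 330
REPEAT 5 [
  -- iteration 1/5 --
  FD 4: (0,0) -> (3.464,-2) [heading=330, draw]
  RT 72: heading 330 -> 258
  -- iteration 2/5 --
  FD 4: (3.464,-2) -> (2.632,-5.913) [heading=258, draw]
  RT 72: heading 258 -> 186
  -- iteration 3/5 --
  FD 4: (2.632,-5.913) -> (-1.346,-6.331) [heading=186, draw]
  RT 72: heading 186 -> 114
  -- iteration 4/5 --
  FD 4: (-1.346,-6.331) -> (-2.973,-2.677) [heading=114, draw]
  RT 72: heading 114 -> 42
  -- iteration 5/5 --
  FD 4: (-2.973,-2.677) -> (0,0) [heading=42, draw]
  RT 72: heading 42 -> 330
]
Final: pos=(0,0), heading=330, 5 segment(s) drawn

Start position: (0, 0)
Final position: (0, 0)
Distance = 0; < 1e-6 -> CLOSED

Answer: yes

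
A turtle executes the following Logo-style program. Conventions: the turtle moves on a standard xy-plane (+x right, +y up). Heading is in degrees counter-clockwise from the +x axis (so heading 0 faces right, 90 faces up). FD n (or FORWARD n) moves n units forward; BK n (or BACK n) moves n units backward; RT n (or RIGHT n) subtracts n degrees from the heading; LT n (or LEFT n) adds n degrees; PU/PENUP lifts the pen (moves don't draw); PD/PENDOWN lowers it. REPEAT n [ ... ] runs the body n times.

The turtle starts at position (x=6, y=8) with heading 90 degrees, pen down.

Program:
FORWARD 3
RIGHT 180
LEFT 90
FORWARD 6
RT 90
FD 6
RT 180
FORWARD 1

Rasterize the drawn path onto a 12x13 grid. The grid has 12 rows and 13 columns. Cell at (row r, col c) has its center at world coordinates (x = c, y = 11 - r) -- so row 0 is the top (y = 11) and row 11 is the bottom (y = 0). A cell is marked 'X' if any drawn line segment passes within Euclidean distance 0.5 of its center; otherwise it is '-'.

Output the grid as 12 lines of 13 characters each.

Segment 0: (6,8) -> (6,11)
Segment 1: (6,11) -> (12,11)
Segment 2: (12,11) -> (12,5)
Segment 3: (12,5) -> (12,6)

Answer: ------XXXXXXX
------X-----X
------X-----X
------X-----X
------------X
------------X
------------X
-------------
-------------
-------------
-------------
-------------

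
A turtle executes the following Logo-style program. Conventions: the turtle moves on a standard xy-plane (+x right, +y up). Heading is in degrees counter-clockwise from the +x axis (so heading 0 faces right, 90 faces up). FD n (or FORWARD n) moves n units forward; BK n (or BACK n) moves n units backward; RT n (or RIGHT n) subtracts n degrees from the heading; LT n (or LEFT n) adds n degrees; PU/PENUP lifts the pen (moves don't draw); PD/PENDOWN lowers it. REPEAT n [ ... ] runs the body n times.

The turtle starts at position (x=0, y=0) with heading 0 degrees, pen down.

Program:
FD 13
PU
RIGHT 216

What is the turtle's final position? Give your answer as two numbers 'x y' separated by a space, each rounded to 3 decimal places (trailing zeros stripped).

Answer: 13 0

Derivation:
Executing turtle program step by step:
Start: pos=(0,0), heading=0, pen down
FD 13: (0,0) -> (13,0) [heading=0, draw]
PU: pen up
RT 216: heading 0 -> 144
Final: pos=(13,0), heading=144, 1 segment(s) drawn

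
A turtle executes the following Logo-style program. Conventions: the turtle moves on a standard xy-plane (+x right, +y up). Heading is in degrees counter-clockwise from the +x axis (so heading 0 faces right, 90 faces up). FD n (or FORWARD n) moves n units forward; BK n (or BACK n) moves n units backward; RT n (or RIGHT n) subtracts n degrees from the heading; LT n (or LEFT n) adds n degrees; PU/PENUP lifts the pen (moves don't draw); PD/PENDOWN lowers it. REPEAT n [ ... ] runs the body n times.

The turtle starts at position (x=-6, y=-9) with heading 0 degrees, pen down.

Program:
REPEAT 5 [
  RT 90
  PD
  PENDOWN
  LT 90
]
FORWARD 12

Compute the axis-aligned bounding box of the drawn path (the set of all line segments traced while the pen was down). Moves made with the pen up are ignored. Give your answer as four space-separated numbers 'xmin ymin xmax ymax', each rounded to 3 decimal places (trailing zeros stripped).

Answer: -6 -9 6 -9

Derivation:
Executing turtle program step by step:
Start: pos=(-6,-9), heading=0, pen down
REPEAT 5 [
  -- iteration 1/5 --
  RT 90: heading 0 -> 270
  PD: pen down
  PD: pen down
  LT 90: heading 270 -> 0
  -- iteration 2/5 --
  RT 90: heading 0 -> 270
  PD: pen down
  PD: pen down
  LT 90: heading 270 -> 0
  -- iteration 3/5 --
  RT 90: heading 0 -> 270
  PD: pen down
  PD: pen down
  LT 90: heading 270 -> 0
  -- iteration 4/5 --
  RT 90: heading 0 -> 270
  PD: pen down
  PD: pen down
  LT 90: heading 270 -> 0
  -- iteration 5/5 --
  RT 90: heading 0 -> 270
  PD: pen down
  PD: pen down
  LT 90: heading 270 -> 0
]
FD 12: (-6,-9) -> (6,-9) [heading=0, draw]
Final: pos=(6,-9), heading=0, 1 segment(s) drawn

Segment endpoints: x in {-6, 6}, y in {-9}
xmin=-6, ymin=-9, xmax=6, ymax=-9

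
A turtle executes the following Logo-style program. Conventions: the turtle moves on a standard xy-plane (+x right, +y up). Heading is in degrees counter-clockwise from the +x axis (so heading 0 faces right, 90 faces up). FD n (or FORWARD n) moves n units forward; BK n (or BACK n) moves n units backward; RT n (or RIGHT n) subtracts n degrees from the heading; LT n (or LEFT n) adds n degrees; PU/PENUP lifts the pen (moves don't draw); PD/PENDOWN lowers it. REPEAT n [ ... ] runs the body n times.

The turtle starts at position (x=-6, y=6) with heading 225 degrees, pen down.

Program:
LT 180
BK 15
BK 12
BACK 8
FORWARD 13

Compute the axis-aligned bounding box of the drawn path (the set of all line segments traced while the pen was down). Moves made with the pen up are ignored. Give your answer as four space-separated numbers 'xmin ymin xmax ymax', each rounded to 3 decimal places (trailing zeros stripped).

Answer: -30.749 -18.749 -6 6

Derivation:
Executing turtle program step by step:
Start: pos=(-6,6), heading=225, pen down
LT 180: heading 225 -> 45
BK 15: (-6,6) -> (-16.607,-4.607) [heading=45, draw]
BK 12: (-16.607,-4.607) -> (-25.092,-13.092) [heading=45, draw]
BK 8: (-25.092,-13.092) -> (-30.749,-18.749) [heading=45, draw]
FD 13: (-30.749,-18.749) -> (-21.556,-9.556) [heading=45, draw]
Final: pos=(-21.556,-9.556), heading=45, 4 segment(s) drawn

Segment endpoints: x in {-30.749, -25.092, -21.556, -16.607, -6}, y in {-18.749, -13.092, -9.556, -4.607, 6}
xmin=-30.749, ymin=-18.749, xmax=-6, ymax=6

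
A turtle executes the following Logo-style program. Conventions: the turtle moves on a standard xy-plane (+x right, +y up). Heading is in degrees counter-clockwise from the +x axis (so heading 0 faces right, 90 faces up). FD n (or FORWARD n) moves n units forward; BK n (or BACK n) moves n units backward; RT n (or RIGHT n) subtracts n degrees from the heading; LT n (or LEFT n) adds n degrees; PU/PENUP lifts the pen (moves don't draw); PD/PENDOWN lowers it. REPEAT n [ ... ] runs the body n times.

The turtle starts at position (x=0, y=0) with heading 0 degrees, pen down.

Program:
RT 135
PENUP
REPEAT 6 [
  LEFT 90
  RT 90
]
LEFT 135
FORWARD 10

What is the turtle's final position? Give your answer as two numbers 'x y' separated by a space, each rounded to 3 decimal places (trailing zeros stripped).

Answer: 10 0

Derivation:
Executing turtle program step by step:
Start: pos=(0,0), heading=0, pen down
RT 135: heading 0 -> 225
PU: pen up
REPEAT 6 [
  -- iteration 1/6 --
  LT 90: heading 225 -> 315
  RT 90: heading 315 -> 225
  -- iteration 2/6 --
  LT 90: heading 225 -> 315
  RT 90: heading 315 -> 225
  -- iteration 3/6 --
  LT 90: heading 225 -> 315
  RT 90: heading 315 -> 225
  -- iteration 4/6 --
  LT 90: heading 225 -> 315
  RT 90: heading 315 -> 225
  -- iteration 5/6 --
  LT 90: heading 225 -> 315
  RT 90: heading 315 -> 225
  -- iteration 6/6 --
  LT 90: heading 225 -> 315
  RT 90: heading 315 -> 225
]
LT 135: heading 225 -> 0
FD 10: (0,0) -> (10,0) [heading=0, move]
Final: pos=(10,0), heading=0, 0 segment(s) drawn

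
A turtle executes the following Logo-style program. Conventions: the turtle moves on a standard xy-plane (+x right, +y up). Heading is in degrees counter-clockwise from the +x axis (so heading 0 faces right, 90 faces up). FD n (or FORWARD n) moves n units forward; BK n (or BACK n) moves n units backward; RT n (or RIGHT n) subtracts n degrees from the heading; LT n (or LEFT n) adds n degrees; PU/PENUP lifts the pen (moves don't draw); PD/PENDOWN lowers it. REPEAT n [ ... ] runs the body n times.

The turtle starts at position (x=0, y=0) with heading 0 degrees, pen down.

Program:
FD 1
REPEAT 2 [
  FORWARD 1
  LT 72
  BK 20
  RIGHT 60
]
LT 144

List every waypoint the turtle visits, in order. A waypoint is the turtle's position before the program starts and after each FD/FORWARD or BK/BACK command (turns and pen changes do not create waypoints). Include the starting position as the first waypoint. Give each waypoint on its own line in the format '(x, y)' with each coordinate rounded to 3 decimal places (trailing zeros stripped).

Executing turtle program step by step:
Start: pos=(0,0), heading=0, pen down
FD 1: (0,0) -> (1,0) [heading=0, draw]
REPEAT 2 [
  -- iteration 1/2 --
  FD 1: (1,0) -> (2,0) [heading=0, draw]
  LT 72: heading 0 -> 72
  BK 20: (2,0) -> (-4.18,-19.021) [heading=72, draw]
  RT 60: heading 72 -> 12
  -- iteration 2/2 --
  FD 1: (-4.18,-19.021) -> (-3.202,-18.813) [heading=12, draw]
  LT 72: heading 12 -> 84
  BK 20: (-3.202,-18.813) -> (-5.293,-38.704) [heading=84, draw]
  RT 60: heading 84 -> 24
]
LT 144: heading 24 -> 168
Final: pos=(-5.293,-38.704), heading=168, 5 segment(s) drawn
Waypoints (6 total):
(0, 0)
(1, 0)
(2, 0)
(-4.18, -19.021)
(-3.202, -18.813)
(-5.293, -38.704)

Answer: (0, 0)
(1, 0)
(2, 0)
(-4.18, -19.021)
(-3.202, -18.813)
(-5.293, -38.704)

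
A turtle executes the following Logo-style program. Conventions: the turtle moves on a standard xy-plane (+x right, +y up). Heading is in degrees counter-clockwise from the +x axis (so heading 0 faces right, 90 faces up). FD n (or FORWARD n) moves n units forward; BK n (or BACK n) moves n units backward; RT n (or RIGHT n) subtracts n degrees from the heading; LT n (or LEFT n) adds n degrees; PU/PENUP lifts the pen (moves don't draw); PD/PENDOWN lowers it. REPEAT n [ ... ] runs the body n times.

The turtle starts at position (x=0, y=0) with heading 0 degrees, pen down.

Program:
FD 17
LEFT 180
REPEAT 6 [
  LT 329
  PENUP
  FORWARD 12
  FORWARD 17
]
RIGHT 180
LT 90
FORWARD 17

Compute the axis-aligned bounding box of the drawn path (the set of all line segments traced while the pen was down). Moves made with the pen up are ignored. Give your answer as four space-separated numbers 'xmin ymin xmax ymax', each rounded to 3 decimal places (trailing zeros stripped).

Answer: 0 0 17 0

Derivation:
Executing turtle program step by step:
Start: pos=(0,0), heading=0, pen down
FD 17: (0,0) -> (17,0) [heading=0, draw]
LT 180: heading 0 -> 180
REPEAT 6 [
  -- iteration 1/6 --
  LT 329: heading 180 -> 149
  PU: pen up
  FD 12: (17,0) -> (6.714,6.18) [heading=149, move]
  FD 17: (6.714,6.18) -> (-7.858,14.936) [heading=149, move]
  -- iteration 2/6 --
  LT 329: heading 149 -> 118
  PU: pen up
  FD 12: (-7.858,14.936) -> (-13.492,25.531) [heading=118, move]
  FD 17: (-13.492,25.531) -> (-21.473,40.542) [heading=118, move]
  -- iteration 3/6 --
  LT 329: heading 118 -> 87
  PU: pen up
  FD 12: (-21.473,40.542) -> (-20.844,52.525) [heading=87, move]
  FD 17: (-20.844,52.525) -> (-19.955,69.502) [heading=87, move]
  -- iteration 4/6 --
  LT 329: heading 87 -> 56
  PU: pen up
  FD 12: (-19.955,69.502) -> (-13.244,79.45) [heading=56, move]
  FD 17: (-13.244,79.45) -> (-3.738,93.544) [heading=56, move]
  -- iteration 5/6 --
  LT 329: heading 56 -> 25
  PU: pen up
  FD 12: (-3.738,93.544) -> (7.138,98.615) [heading=25, move]
  FD 17: (7.138,98.615) -> (22.545,105.8) [heading=25, move]
  -- iteration 6/6 --
  LT 329: heading 25 -> 354
  PU: pen up
  FD 12: (22.545,105.8) -> (34.479,104.546) [heading=354, move]
  FD 17: (34.479,104.546) -> (51.386,102.769) [heading=354, move]
]
RT 180: heading 354 -> 174
LT 90: heading 174 -> 264
FD 17: (51.386,102.769) -> (49.609,85.862) [heading=264, move]
Final: pos=(49.609,85.862), heading=264, 1 segment(s) drawn

Segment endpoints: x in {0, 17}, y in {0}
xmin=0, ymin=0, xmax=17, ymax=0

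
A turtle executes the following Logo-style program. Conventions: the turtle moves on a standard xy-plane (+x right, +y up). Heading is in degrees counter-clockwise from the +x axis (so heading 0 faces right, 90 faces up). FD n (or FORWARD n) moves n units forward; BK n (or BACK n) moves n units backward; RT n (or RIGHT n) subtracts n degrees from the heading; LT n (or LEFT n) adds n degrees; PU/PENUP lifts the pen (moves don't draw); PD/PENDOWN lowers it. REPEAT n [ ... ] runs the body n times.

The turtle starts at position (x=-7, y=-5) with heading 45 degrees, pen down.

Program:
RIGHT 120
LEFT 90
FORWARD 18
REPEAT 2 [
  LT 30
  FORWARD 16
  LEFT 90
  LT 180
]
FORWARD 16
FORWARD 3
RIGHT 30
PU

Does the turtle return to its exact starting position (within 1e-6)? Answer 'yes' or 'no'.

Executing turtle program step by step:
Start: pos=(-7,-5), heading=45, pen down
RT 120: heading 45 -> 285
LT 90: heading 285 -> 15
FD 18: (-7,-5) -> (10.387,-0.341) [heading=15, draw]
REPEAT 2 [
  -- iteration 1/2 --
  LT 30: heading 15 -> 45
  FD 16: (10.387,-0.341) -> (21.7,10.972) [heading=45, draw]
  LT 90: heading 45 -> 135
  LT 180: heading 135 -> 315
  -- iteration 2/2 --
  LT 30: heading 315 -> 345
  FD 16: (21.7,10.972) -> (37.155,6.831) [heading=345, draw]
  LT 90: heading 345 -> 75
  LT 180: heading 75 -> 255
]
FD 16: (37.155,6.831) -> (33.014,-8.623) [heading=255, draw]
FD 3: (33.014,-8.623) -> (32.238,-11.521) [heading=255, draw]
RT 30: heading 255 -> 225
PU: pen up
Final: pos=(32.238,-11.521), heading=225, 5 segment(s) drawn

Start position: (-7, -5)
Final position: (32.238, -11.521)
Distance = 39.776; >= 1e-6 -> NOT closed

Answer: no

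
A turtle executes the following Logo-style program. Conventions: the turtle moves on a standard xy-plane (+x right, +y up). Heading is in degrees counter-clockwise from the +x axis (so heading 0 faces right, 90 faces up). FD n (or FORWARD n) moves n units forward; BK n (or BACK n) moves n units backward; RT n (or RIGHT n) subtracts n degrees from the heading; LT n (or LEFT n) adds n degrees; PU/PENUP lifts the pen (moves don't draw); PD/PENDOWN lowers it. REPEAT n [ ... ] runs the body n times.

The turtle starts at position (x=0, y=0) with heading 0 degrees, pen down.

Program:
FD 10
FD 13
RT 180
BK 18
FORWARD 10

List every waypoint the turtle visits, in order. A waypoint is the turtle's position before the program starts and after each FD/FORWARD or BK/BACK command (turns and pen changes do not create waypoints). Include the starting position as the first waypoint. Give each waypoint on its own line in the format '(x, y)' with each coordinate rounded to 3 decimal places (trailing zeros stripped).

Executing turtle program step by step:
Start: pos=(0,0), heading=0, pen down
FD 10: (0,0) -> (10,0) [heading=0, draw]
FD 13: (10,0) -> (23,0) [heading=0, draw]
RT 180: heading 0 -> 180
BK 18: (23,0) -> (41,0) [heading=180, draw]
FD 10: (41,0) -> (31,0) [heading=180, draw]
Final: pos=(31,0), heading=180, 4 segment(s) drawn
Waypoints (5 total):
(0, 0)
(10, 0)
(23, 0)
(41, 0)
(31, 0)

Answer: (0, 0)
(10, 0)
(23, 0)
(41, 0)
(31, 0)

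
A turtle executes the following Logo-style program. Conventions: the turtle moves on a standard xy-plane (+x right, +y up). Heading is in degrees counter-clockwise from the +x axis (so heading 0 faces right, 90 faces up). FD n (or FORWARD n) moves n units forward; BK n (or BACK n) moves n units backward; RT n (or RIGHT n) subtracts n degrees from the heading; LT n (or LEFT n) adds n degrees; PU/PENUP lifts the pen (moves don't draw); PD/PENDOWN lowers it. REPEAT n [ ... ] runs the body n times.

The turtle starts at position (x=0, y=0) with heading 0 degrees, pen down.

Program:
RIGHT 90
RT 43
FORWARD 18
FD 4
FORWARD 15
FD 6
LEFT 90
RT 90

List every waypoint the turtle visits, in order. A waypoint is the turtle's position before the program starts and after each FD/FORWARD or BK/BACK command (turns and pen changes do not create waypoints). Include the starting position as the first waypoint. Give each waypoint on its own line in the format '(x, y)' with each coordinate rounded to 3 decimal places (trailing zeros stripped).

Answer: (0, 0)
(-12.276, -13.164)
(-15.004, -16.09)
(-25.234, -27.06)
(-29.326, -31.448)

Derivation:
Executing turtle program step by step:
Start: pos=(0,0), heading=0, pen down
RT 90: heading 0 -> 270
RT 43: heading 270 -> 227
FD 18: (0,0) -> (-12.276,-13.164) [heading=227, draw]
FD 4: (-12.276,-13.164) -> (-15.004,-16.09) [heading=227, draw]
FD 15: (-15.004,-16.09) -> (-25.234,-27.06) [heading=227, draw]
FD 6: (-25.234,-27.06) -> (-29.326,-31.448) [heading=227, draw]
LT 90: heading 227 -> 317
RT 90: heading 317 -> 227
Final: pos=(-29.326,-31.448), heading=227, 4 segment(s) drawn
Waypoints (5 total):
(0, 0)
(-12.276, -13.164)
(-15.004, -16.09)
(-25.234, -27.06)
(-29.326, -31.448)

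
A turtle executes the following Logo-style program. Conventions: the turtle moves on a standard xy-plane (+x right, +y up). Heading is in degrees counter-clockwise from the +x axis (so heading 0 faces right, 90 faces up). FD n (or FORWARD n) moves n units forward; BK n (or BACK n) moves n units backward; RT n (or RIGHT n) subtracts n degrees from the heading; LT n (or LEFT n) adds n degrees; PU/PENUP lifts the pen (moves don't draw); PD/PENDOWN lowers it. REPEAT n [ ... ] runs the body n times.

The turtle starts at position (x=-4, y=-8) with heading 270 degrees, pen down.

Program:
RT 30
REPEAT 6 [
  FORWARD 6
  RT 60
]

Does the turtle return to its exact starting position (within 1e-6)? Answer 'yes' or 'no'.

Executing turtle program step by step:
Start: pos=(-4,-8), heading=270, pen down
RT 30: heading 270 -> 240
REPEAT 6 [
  -- iteration 1/6 --
  FD 6: (-4,-8) -> (-7,-13.196) [heading=240, draw]
  RT 60: heading 240 -> 180
  -- iteration 2/6 --
  FD 6: (-7,-13.196) -> (-13,-13.196) [heading=180, draw]
  RT 60: heading 180 -> 120
  -- iteration 3/6 --
  FD 6: (-13,-13.196) -> (-16,-8) [heading=120, draw]
  RT 60: heading 120 -> 60
  -- iteration 4/6 --
  FD 6: (-16,-8) -> (-13,-2.804) [heading=60, draw]
  RT 60: heading 60 -> 0
  -- iteration 5/6 --
  FD 6: (-13,-2.804) -> (-7,-2.804) [heading=0, draw]
  RT 60: heading 0 -> 300
  -- iteration 6/6 --
  FD 6: (-7,-2.804) -> (-4,-8) [heading=300, draw]
  RT 60: heading 300 -> 240
]
Final: pos=(-4,-8), heading=240, 6 segment(s) drawn

Start position: (-4, -8)
Final position: (-4, -8)
Distance = 0; < 1e-6 -> CLOSED

Answer: yes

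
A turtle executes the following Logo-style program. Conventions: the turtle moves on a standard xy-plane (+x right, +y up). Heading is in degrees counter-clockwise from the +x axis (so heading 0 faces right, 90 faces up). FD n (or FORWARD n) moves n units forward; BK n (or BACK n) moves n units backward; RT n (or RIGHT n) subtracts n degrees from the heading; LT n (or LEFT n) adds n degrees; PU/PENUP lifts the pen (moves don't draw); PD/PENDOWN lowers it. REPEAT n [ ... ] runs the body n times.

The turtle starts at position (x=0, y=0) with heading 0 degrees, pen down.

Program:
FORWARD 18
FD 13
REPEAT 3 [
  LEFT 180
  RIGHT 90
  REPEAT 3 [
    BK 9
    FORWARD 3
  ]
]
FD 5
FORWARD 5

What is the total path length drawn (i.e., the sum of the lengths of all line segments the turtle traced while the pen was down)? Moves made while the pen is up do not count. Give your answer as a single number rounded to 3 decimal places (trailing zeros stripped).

Executing turtle program step by step:
Start: pos=(0,0), heading=0, pen down
FD 18: (0,0) -> (18,0) [heading=0, draw]
FD 13: (18,0) -> (31,0) [heading=0, draw]
REPEAT 3 [
  -- iteration 1/3 --
  LT 180: heading 0 -> 180
  RT 90: heading 180 -> 90
  REPEAT 3 [
    -- iteration 1/3 --
    BK 9: (31,0) -> (31,-9) [heading=90, draw]
    FD 3: (31,-9) -> (31,-6) [heading=90, draw]
    -- iteration 2/3 --
    BK 9: (31,-6) -> (31,-15) [heading=90, draw]
    FD 3: (31,-15) -> (31,-12) [heading=90, draw]
    -- iteration 3/3 --
    BK 9: (31,-12) -> (31,-21) [heading=90, draw]
    FD 3: (31,-21) -> (31,-18) [heading=90, draw]
  ]
  -- iteration 2/3 --
  LT 180: heading 90 -> 270
  RT 90: heading 270 -> 180
  REPEAT 3 [
    -- iteration 1/3 --
    BK 9: (31,-18) -> (40,-18) [heading=180, draw]
    FD 3: (40,-18) -> (37,-18) [heading=180, draw]
    -- iteration 2/3 --
    BK 9: (37,-18) -> (46,-18) [heading=180, draw]
    FD 3: (46,-18) -> (43,-18) [heading=180, draw]
    -- iteration 3/3 --
    BK 9: (43,-18) -> (52,-18) [heading=180, draw]
    FD 3: (52,-18) -> (49,-18) [heading=180, draw]
  ]
  -- iteration 3/3 --
  LT 180: heading 180 -> 0
  RT 90: heading 0 -> 270
  REPEAT 3 [
    -- iteration 1/3 --
    BK 9: (49,-18) -> (49,-9) [heading=270, draw]
    FD 3: (49,-9) -> (49,-12) [heading=270, draw]
    -- iteration 2/3 --
    BK 9: (49,-12) -> (49,-3) [heading=270, draw]
    FD 3: (49,-3) -> (49,-6) [heading=270, draw]
    -- iteration 3/3 --
    BK 9: (49,-6) -> (49,3) [heading=270, draw]
    FD 3: (49,3) -> (49,0) [heading=270, draw]
  ]
]
FD 5: (49,0) -> (49,-5) [heading=270, draw]
FD 5: (49,-5) -> (49,-10) [heading=270, draw]
Final: pos=(49,-10), heading=270, 22 segment(s) drawn

Segment lengths:
  seg 1: (0,0) -> (18,0), length = 18
  seg 2: (18,0) -> (31,0), length = 13
  seg 3: (31,0) -> (31,-9), length = 9
  seg 4: (31,-9) -> (31,-6), length = 3
  seg 5: (31,-6) -> (31,-15), length = 9
  seg 6: (31,-15) -> (31,-12), length = 3
  seg 7: (31,-12) -> (31,-21), length = 9
  seg 8: (31,-21) -> (31,-18), length = 3
  seg 9: (31,-18) -> (40,-18), length = 9
  seg 10: (40,-18) -> (37,-18), length = 3
  seg 11: (37,-18) -> (46,-18), length = 9
  seg 12: (46,-18) -> (43,-18), length = 3
  seg 13: (43,-18) -> (52,-18), length = 9
  seg 14: (52,-18) -> (49,-18), length = 3
  seg 15: (49,-18) -> (49,-9), length = 9
  seg 16: (49,-9) -> (49,-12), length = 3
  seg 17: (49,-12) -> (49,-3), length = 9
  seg 18: (49,-3) -> (49,-6), length = 3
  seg 19: (49,-6) -> (49,3), length = 9
  seg 20: (49,3) -> (49,0), length = 3
  seg 21: (49,0) -> (49,-5), length = 5
  seg 22: (49,-5) -> (49,-10), length = 5
Total = 149

Answer: 149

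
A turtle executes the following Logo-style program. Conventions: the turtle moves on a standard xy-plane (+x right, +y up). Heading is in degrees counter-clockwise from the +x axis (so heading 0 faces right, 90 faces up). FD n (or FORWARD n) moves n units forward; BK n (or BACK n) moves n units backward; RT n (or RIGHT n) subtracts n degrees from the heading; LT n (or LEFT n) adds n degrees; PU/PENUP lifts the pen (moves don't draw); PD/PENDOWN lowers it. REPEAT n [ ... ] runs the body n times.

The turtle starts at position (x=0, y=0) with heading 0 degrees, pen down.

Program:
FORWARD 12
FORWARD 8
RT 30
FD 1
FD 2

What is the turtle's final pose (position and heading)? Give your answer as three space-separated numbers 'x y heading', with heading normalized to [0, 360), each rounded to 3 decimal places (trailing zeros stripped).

Executing turtle program step by step:
Start: pos=(0,0), heading=0, pen down
FD 12: (0,0) -> (12,0) [heading=0, draw]
FD 8: (12,0) -> (20,0) [heading=0, draw]
RT 30: heading 0 -> 330
FD 1: (20,0) -> (20.866,-0.5) [heading=330, draw]
FD 2: (20.866,-0.5) -> (22.598,-1.5) [heading=330, draw]
Final: pos=(22.598,-1.5), heading=330, 4 segment(s) drawn

Answer: 22.598 -1.5 330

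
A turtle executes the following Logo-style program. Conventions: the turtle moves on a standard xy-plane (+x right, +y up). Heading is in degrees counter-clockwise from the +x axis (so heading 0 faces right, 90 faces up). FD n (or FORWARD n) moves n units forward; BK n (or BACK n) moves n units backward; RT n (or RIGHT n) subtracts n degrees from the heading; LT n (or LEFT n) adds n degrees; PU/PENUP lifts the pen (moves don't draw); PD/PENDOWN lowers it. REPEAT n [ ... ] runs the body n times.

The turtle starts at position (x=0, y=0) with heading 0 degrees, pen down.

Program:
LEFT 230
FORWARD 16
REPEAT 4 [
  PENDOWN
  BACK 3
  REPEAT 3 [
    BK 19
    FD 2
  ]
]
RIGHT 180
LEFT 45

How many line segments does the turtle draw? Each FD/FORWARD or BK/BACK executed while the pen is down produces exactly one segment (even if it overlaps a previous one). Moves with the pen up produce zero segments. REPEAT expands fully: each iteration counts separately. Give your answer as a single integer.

Executing turtle program step by step:
Start: pos=(0,0), heading=0, pen down
LT 230: heading 0 -> 230
FD 16: (0,0) -> (-10.285,-12.257) [heading=230, draw]
REPEAT 4 [
  -- iteration 1/4 --
  PD: pen down
  BK 3: (-10.285,-12.257) -> (-8.356,-9.959) [heading=230, draw]
  REPEAT 3 [
    -- iteration 1/3 --
    BK 19: (-8.356,-9.959) -> (3.857,4.596) [heading=230, draw]
    FD 2: (3.857,4.596) -> (2.571,3.064) [heading=230, draw]
    -- iteration 2/3 --
    BK 19: (2.571,3.064) -> (14.784,17.619) [heading=230, draw]
    FD 2: (14.784,17.619) -> (13.499,16.087) [heading=230, draw]
    -- iteration 3/3 --
    BK 19: (13.499,16.087) -> (25.712,30.642) [heading=230, draw]
    FD 2: (25.712,30.642) -> (24.426,29.11) [heading=230, draw]
  ]
  -- iteration 2/4 --
  PD: pen down
  BK 3: (24.426,29.11) -> (26.354,31.408) [heading=230, draw]
  REPEAT 3 [
    -- iteration 1/3 --
    BK 19: (26.354,31.408) -> (38.567,45.963) [heading=230, draw]
    FD 2: (38.567,45.963) -> (37.282,44.431) [heading=230, draw]
    -- iteration 2/3 --
    BK 19: (37.282,44.431) -> (49.495,58.985) [heading=230, draw]
    FD 2: (49.495,58.985) -> (48.209,57.453) [heading=230, draw]
    -- iteration 3/3 --
    BK 19: (48.209,57.453) -> (60.422,72.008) [heading=230, draw]
    FD 2: (60.422,72.008) -> (59.136,70.476) [heading=230, draw]
  ]
  -- iteration 3/4 --
  PD: pen down
  BK 3: (59.136,70.476) -> (61.065,72.774) [heading=230, draw]
  REPEAT 3 [
    -- iteration 1/3 --
    BK 19: (61.065,72.774) -> (73.278,87.329) [heading=230, draw]
    FD 2: (73.278,87.329) -> (71.992,85.797) [heading=230, draw]
    -- iteration 2/3 --
    BK 19: (71.992,85.797) -> (84.205,100.352) [heading=230, draw]
    FD 2: (84.205,100.352) -> (82.92,98.82) [heading=230, draw]
    -- iteration 3/3 --
    BK 19: (82.92,98.82) -> (95.133,113.375) [heading=230, draw]
    FD 2: (95.133,113.375) -> (93.847,111.842) [heading=230, draw]
  ]
  -- iteration 4/4 --
  PD: pen down
  BK 3: (93.847,111.842) -> (95.775,114.141) [heading=230, draw]
  REPEAT 3 [
    -- iteration 1/3 --
    BK 19: (95.775,114.141) -> (107.988,128.695) [heading=230, draw]
    FD 2: (107.988,128.695) -> (106.703,127.163) [heading=230, draw]
    -- iteration 2/3 --
    BK 19: (106.703,127.163) -> (118.916,141.718) [heading=230, draw]
    FD 2: (118.916,141.718) -> (117.63,140.186) [heading=230, draw]
    -- iteration 3/3 --
    BK 19: (117.63,140.186) -> (129.843,154.741) [heading=230, draw]
    FD 2: (129.843,154.741) -> (128.558,153.209) [heading=230, draw]
  ]
]
RT 180: heading 230 -> 50
LT 45: heading 50 -> 95
Final: pos=(128.558,153.209), heading=95, 29 segment(s) drawn
Segments drawn: 29

Answer: 29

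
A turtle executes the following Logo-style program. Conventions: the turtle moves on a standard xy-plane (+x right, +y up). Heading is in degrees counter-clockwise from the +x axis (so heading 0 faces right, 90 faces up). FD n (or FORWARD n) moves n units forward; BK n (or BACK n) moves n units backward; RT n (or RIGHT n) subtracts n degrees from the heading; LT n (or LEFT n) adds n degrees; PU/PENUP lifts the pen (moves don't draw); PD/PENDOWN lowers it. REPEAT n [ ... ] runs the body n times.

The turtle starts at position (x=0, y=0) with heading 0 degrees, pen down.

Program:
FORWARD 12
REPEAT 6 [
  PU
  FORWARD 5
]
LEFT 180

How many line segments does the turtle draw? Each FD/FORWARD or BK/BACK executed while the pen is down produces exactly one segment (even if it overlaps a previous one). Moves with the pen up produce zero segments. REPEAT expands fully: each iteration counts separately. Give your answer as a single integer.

Executing turtle program step by step:
Start: pos=(0,0), heading=0, pen down
FD 12: (0,0) -> (12,0) [heading=0, draw]
REPEAT 6 [
  -- iteration 1/6 --
  PU: pen up
  FD 5: (12,0) -> (17,0) [heading=0, move]
  -- iteration 2/6 --
  PU: pen up
  FD 5: (17,0) -> (22,0) [heading=0, move]
  -- iteration 3/6 --
  PU: pen up
  FD 5: (22,0) -> (27,0) [heading=0, move]
  -- iteration 4/6 --
  PU: pen up
  FD 5: (27,0) -> (32,0) [heading=0, move]
  -- iteration 5/6 --
  PU: pen up
  FD 5: (32,0) -> (37,0) [heading=0, move]
  -- iteration 6/6 --
  PU: pen up
  FD 5: (37,0) -> (42,0) [heading=0, move]
]
LT 180: heading 0 -> 180
Final: pos=(42,0), heading=180, 1 segment(s) drawn
Segments drawn: 1

Answer: 1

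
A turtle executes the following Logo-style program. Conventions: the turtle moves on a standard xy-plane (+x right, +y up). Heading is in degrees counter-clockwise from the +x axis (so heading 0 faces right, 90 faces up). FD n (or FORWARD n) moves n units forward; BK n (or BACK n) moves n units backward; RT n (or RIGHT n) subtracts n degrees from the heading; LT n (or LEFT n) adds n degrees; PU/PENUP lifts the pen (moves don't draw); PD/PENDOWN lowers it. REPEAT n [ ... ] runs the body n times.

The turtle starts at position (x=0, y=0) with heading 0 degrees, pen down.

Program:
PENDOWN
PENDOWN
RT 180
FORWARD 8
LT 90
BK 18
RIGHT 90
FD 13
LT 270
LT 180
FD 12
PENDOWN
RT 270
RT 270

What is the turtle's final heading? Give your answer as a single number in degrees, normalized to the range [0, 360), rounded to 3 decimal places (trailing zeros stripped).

Answer: 90

Derivation:
Executing turtle program step by step:
Start: pos=(0,0), heading=0, pen down
PD: pen down
PD: pen down
RT 180: heading 0 -> 180
FD 8: (0,0) -> (-8,0) [heading=180, draw]
LT 90: heading 180 -> 270
BK 18: (-8,0) -> (-8,18) [heading=270, draw]
RT 90: heading 270 -> 180
FD 13: (-8,18) -> (-21,18) [heading=180, draw]
LT 270: heading 180 -> 90
LT 180: heading 90 -> 270
FD 12: (-21,18) -> (-21,6) [heading=270, draw]
PD: pen down
RT 270: heading 270 -> 0
RT 270: heading 0 -> 90
Final: pos=(-21,6), heading=90, 4 segment(s) drawn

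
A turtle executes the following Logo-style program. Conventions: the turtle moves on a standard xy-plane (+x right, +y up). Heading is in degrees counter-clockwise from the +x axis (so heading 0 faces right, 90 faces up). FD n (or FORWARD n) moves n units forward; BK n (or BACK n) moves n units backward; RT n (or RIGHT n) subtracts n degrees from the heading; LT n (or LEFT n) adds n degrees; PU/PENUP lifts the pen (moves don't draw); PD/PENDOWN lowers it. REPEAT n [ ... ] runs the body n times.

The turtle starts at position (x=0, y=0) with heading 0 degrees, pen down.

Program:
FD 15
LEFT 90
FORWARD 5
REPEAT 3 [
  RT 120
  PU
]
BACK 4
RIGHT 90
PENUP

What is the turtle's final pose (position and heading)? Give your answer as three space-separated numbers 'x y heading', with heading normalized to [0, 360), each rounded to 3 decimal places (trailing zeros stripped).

Executing turtle program step by step:
Start: pos=(0,0), heading=0, pen down
FD 15: (0,0) -> (15,0) [heading=0, draw]
LT 90: heading 0 -> 90
FD 5: (15,0) -> (15,5) [heading=90, draw]
REPEAT 3 [
  -- iteration 1/3 --
  RT 120: heading 90 -> 330
  PU: pen up
  -- iteration 2/3 --
  RT 120: heading 330 -> 210
  PU: pen up
  -- iteration 3/3 --
  RT 120: heading 210 -> 90
  PU: pen up
]
BK 4: (15,5) -> (15,1) [heading=90, move]
RT 90: heading 90 -> 0
PU: pen up
Final: pos=(15,1), heading=0, 2 segment(s) drawn

Answer: 15 1 0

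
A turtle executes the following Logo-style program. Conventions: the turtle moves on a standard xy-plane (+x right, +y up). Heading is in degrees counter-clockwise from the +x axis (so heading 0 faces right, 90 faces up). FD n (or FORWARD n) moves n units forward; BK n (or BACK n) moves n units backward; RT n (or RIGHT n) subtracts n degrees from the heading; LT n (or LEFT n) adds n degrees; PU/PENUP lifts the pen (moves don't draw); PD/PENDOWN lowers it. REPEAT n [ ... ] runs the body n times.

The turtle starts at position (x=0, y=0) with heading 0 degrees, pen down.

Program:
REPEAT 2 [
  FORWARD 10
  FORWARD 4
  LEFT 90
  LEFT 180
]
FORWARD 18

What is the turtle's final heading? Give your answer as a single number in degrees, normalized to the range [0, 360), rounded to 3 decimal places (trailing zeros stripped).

Executing turtle program step by step:
Start: pos=(0,0), heading=0, pen down
REPEAT 2 [
  -- iteration 1/2 --
  FD 10: (0,0) -> (10,0) [heading=0, draw]
  FD 4: (10,0) -> (14,0) [heading=0, draw]
  LT 90: heading 0 -> 90
  LT 180: heading 90 -> 270
  -- iteration 2/2 --
  FD 10: (14,0) -> (14,-10) [heading=270, draw]
  FD 4: (14,-10) -> (14,-14) [heading=270, draw]
  LT 90: heading 270 -> 0
  LT 180: heading 0 -> 180
]
FD 18: (14,-14) -> (-4,-14) [heading=180, draw]
Final: pos=(-4,-14), heading=180, 5 segment(s) drawn

Answer: 180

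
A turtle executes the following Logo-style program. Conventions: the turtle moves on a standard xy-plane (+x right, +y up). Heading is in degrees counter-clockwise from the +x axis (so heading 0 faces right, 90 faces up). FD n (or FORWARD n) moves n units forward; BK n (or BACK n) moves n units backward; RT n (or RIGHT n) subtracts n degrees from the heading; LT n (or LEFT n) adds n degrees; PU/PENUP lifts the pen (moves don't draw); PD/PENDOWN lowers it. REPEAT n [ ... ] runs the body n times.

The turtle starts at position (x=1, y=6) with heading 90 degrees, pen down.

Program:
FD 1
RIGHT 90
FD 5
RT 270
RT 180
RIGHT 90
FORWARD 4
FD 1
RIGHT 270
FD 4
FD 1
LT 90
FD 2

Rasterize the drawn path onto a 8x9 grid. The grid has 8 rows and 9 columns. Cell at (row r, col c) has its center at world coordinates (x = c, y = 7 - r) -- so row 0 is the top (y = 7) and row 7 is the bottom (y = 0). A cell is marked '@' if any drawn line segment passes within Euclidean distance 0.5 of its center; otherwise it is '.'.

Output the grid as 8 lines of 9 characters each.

Answer: .@@@@@@..
.@.......
.@.......
.@.......
.@.......
.@@@.....
.........
.........

Derivation:
Segment 0: (1,6) -> (1,7)
Segment 1: (1,7) -> (6,7)
Segment 2: (6,7) -> (2,7)
Segment 3: (2,7) -> (1,7)
Segment 4: (1,7) -> (1,3)
Segment 5: (1,3) -> (1,2)
Segment 6: (1,2) -> (3,2)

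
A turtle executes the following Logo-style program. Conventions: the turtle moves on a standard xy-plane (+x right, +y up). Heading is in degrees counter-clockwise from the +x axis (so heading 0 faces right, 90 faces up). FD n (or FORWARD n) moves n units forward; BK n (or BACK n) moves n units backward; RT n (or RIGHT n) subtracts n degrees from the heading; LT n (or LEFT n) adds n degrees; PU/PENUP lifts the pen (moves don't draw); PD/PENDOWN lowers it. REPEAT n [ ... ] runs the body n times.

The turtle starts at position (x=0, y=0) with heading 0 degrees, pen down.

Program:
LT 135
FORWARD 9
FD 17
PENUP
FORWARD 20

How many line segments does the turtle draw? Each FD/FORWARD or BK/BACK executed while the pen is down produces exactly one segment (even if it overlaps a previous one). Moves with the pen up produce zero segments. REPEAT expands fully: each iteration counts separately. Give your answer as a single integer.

Executing turtle program step by step:
Start: pos=(0,0), heading=0, pen down
LT 135: heading 0 -> 135
FD 9: (0,0) -> (-6.364,6.364) [heading=135, draw]
FD 17: (-6.364,6.364) -> (-18.385,18.385) [heading=135, draw]
PU: pen up
FD 20: (-18.385,18.385) -> (-32.527,32.527) [heading=135, move]
Final: pos=(-32.527,32.527), heading=135, 2 segment(s) drawn
Segments drawn: 2

Answer: 2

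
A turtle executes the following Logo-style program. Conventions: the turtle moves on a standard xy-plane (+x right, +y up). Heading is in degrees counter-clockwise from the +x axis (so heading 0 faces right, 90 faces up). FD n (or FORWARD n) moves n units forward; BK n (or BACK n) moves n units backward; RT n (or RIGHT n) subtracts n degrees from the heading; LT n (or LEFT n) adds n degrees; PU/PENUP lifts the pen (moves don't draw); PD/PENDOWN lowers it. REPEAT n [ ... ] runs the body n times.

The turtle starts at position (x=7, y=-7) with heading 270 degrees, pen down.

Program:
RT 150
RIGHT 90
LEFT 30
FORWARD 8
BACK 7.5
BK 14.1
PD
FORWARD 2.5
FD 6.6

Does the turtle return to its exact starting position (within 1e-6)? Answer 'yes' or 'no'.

Executing turtle program step by step:
Start: pos=(7,-7), heading=270, pen down
RT 150: heading 270 -> 120
RT 90: heading 120 -> 30
LT 30: heading 30 -> 60
FD 8: (7,-7) -> (11,-0.072) [heading=60, draw]
BK 7.5: (11,-0.072) -> (7.25,-6.567) [heading=60, draw]
BK 14.1: (7.25,-6.567) -> (0.2,-18.778) [heading=60, draw]
PD: pen down
FD 2.5: (0.2,-18.778) -> (1.45,-16.613) [heading=60, draw]
FD 6.6: (1.45,-16.613) -> (4.75,-10.897) [heading=60, draw]
Final: pos=(4.75,-10.897), heading=60, 5 segment(s) drawn

Start position: (7, -7)
Final position: (4.75, -10.897)
Distance = 4.5; >= 1e-6 -> NOT closed

Answer: no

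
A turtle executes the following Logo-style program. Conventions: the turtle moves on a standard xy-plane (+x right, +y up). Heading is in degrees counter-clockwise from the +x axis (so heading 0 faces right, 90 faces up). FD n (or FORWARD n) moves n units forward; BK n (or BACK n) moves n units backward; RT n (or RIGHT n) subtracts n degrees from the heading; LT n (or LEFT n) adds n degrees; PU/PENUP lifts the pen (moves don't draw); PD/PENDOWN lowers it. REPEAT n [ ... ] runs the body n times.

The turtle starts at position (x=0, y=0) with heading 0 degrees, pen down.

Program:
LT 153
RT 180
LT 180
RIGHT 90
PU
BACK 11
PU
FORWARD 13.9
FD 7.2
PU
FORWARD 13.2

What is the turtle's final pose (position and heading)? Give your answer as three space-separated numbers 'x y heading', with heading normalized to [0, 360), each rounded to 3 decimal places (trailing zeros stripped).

Executing turtle program step by step:
Start: pos=(0,0), heading=0, pen down
LT 153: heading 0 -> 153
RT 180: heading 153 -> 333
LT 180: heading 333 -> 153
RT 90: heading 153 -> 63
PU: pen up
BK 11: (0,0) -> (-4.994,-9.801) [heading=63, move]
PU: pen up
FD 13.9: (-4.994,-9.801) -> (1.317,2.584) [heading=63, move]
FD 7.2: (1.317,2.584) -> (4.585,8.999) [heading=63, move]
PU: pen up
FD 13.2: (4.585,8.999) -> (10.578,20.76) [heading=63, move]
Final: pos=(10.578,20.76), heading=63, 0 segment(s) drawn

Answer: 10.578 20.76 63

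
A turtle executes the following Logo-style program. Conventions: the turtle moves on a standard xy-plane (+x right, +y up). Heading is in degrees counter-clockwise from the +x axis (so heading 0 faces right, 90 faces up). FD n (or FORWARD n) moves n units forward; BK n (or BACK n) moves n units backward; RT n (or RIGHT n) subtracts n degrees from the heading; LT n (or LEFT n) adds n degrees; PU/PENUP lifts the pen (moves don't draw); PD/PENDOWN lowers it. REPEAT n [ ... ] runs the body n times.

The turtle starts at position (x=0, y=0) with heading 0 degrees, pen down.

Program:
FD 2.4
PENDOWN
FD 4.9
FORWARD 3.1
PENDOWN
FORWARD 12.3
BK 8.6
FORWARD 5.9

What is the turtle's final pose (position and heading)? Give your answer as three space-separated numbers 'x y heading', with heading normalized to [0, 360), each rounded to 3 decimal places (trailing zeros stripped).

Executing turtle program step by step:
Start: pos=(0,0), heading=0, pen down
FD 2.4: (0,0) -> (2.4,0) [heading=0, draw]
PD: pen down
FD 4.9: (2.4,0) -> (7.3,0) [heading=0, draw]
FD 3.1: (7.3,0) -> (10.4,0) [heading=0, draw]
PD: pen down
FD 12.3: (10.4,0) -> (22.7,0) [heading=0, draw]
BK 8.6: (22.7,0) -> (14.1,0) [heading=0, draw]
FD 5.9: (14.1,0) -> (20,0) [heading=0, draw]
Final: pos=(20,0), heading=0, 6 segment(s) drawn

Answer: 20 0 0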